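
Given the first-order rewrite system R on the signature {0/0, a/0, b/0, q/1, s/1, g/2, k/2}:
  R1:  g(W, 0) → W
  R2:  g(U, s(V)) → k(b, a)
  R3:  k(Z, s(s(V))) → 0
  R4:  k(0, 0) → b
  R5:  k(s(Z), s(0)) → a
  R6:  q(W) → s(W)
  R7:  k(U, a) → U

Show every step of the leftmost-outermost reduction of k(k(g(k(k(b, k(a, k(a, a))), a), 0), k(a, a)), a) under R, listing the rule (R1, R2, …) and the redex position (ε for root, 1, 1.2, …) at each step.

b

1. k(k(g(k(k(b, k(a, k(a, a))), a), 0), k(a, a)), a)  →  k(g(k(k(b, k(a, k(a, a))), a), 0), k(a, a))   [R7 at ε]
2. k(g(k(k(b, k(a, k(a, a))), a), 0), k(a, a))  →  k(k(k(b, k(a, k(a, a))), a), k(a, a))   [R1 at 1]
3. k(k(k(b, k(a, k(a, a))), a), k(a, a))  →  k(k(b, k(a, k(a, a))), k(a, a))   [R7 at 1]
4. k(k(b, k(a, k(a, a))), k(a, a))  →  k(k(b, k(a, a)), k(a, a))   [R7 at 1.2.2]
5. k(k(b, k(a, a)), k(a, a))  →  k(k(b, a), k(a, a))   [R7 at 1.2]
6. k(k(b, a), k(a, a))  →  k(b, k(a, a))   [R7 at 1]
7. k(b, k(a, a))  →  k(b, a)   [R7 at 2]
8. k(b, a)  →  b   [R7 at ε]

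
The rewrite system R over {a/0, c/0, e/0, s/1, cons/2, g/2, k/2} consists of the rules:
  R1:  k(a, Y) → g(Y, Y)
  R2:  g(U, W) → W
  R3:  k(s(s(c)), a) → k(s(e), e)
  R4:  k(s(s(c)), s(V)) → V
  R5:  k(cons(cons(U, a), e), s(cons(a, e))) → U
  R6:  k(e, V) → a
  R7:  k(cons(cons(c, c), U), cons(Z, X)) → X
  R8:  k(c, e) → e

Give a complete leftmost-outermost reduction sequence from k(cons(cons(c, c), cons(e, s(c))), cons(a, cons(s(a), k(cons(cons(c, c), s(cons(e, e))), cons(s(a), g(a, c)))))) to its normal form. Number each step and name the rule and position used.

1. k(cons(cons(c, c), cons(e, s(c))), cons(a, cons(s(a), k(cons(cons(c, c), s(cons(e, e))), cons(s(a), g(a, c))))))  →  cons(s(a), k(cons(cons(c, c), s(cons(e, e))), cons(s(a), g(a, c))))   [R7 at ε]
2. cons(s(a), k(cons(cons(c, c), s(cons(e, e))), cons(s(a), g(a, c))))  →  cons(s(a), g(a, c))   [R7 at 2]
3. cons(s(a), g(a, c))  →  cons(s(a), c)   [R2 at 2]

cons(s(a), c)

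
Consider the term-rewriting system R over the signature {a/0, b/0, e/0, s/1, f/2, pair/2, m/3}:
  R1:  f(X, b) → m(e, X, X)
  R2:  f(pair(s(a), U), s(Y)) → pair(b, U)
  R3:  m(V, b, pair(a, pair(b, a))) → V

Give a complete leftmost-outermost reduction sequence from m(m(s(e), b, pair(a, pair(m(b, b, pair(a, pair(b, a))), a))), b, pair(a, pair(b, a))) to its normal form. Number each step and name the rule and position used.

s(e)

1. m(m(s(e), b, pair(a, pair(m(b, b, pair(a, pair(b, a))), a))), b, pair(a, pair(b, a)))  →  m(s(e), b, pair(a, pair(m(b, b, pair(a, pair(b, a))), a)))   [R3 at ε]
2. m(s(e), b, pair(a, pair(m(b, b, pair(a, pair(b, a))), a)))  →  m(s(e), b, pair(a, pair(b, a)))   [R3 at 3.2.1]
3. m(s(e), b, pair(a, pair(b, a)))  →  s(e)   [R3 at ε]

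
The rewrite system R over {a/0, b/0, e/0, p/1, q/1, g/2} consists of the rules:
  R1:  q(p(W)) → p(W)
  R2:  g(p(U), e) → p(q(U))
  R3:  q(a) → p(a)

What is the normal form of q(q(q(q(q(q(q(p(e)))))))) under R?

1. q(q(q(q(q(q(q(p(e))))))))  →  q(q(q(q(q(q(p(e)))))))   [R1 at 1.1.1.1.1.1]
2. q(q(q(q(q(q(p(e)))))))  →  q(q(q(q(q(p(e))))))   [R1 at 1.1.1.1.1]
3. q(q(q(q(q(p(e))))))  →  q(q(q(q(p(e)))))   [R1 at 1.1.1.1]
4. q(q(q(q(p(e)))))  →  q(q(q(p(e))))   [R1 at 1.1.1]
5. q(q(q(p(e))))  →  q(q(p(e)))   [R1 at 1.1]
6. q(q(p(e)))  →  q(p(e))   [R1 at 1]
7. q(p(e))  →  p(e)   [R1 at ε]

p(e)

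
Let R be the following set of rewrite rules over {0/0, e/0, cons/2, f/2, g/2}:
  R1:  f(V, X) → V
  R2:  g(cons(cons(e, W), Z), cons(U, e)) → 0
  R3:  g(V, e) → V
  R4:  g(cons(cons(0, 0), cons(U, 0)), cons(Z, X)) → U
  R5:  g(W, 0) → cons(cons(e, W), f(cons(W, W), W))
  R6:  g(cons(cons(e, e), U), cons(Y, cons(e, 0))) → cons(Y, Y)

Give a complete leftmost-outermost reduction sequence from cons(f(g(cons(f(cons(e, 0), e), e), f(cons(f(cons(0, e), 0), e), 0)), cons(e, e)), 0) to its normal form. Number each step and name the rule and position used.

cons(0, 0)

1. cons(f(g(cons(f(cons(e, 0), e), e), f(cons(f(cons(0, e), 0), e), 0)), cons(e, e)), 0)  →  cons(g(cons(f(cons(e, 0), e), e), f(cons(f(cons(0, e), 0), e), 0)), 0)   [R1 at 1]
2. cons(g(cons(f(cons(e, 0), e), e), f(cons(f(cons(0, e), 0), e), 0)), 0)  →  cons(g(cons(cons(e, 0), e), f(cons(f(cons(0, e), 0), e), 0)), 0)   [R1 at 1.1.1]
3. cons(g(cons(cons(e, 0), e), f(cons(f(cons(0, e), 0), e), 0)), 0)  →  cons(g(cons(cons(e, 0), e), cons(f(cons(0, e), 0), e)), 0)   [R1 at 1.2]
4. cons(g(cons(cons(e, 0), e), cons(f(cons(0, e), 0), e)), 0)  →  cons(0, 0)   [R2 at 1]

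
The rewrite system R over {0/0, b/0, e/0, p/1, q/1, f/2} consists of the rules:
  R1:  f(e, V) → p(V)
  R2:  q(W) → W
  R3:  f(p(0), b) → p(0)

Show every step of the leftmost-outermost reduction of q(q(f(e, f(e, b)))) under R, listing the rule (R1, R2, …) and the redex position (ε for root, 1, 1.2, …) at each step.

p(p(b))

1. q(q(f(e, f(e, b))))  →  q(f(e, f(e, b)))   [R2 at ε]
2. q(f(e, f(e, b)))  →  f(e, f(e, b))   [R2 at ε]
3. f(e, f(e, b))  →  p(f(e, b))   [R1 at ε]
4. p(f(e, b))  →  p(p(b))   [R1 at 1]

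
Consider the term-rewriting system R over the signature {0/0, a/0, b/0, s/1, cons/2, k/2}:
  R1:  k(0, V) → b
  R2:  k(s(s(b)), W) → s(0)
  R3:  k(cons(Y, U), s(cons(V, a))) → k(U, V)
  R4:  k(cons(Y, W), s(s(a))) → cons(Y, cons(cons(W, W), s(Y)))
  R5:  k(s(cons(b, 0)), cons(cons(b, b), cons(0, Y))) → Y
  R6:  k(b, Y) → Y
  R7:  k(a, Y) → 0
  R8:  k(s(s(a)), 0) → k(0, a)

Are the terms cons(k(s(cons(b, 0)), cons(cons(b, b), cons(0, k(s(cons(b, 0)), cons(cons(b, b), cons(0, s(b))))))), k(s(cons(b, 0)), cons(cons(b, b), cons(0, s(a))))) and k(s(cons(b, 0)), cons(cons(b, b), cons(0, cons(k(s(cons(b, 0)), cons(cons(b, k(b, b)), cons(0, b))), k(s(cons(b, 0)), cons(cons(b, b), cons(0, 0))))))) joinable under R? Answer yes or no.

no — NF(t₁) = cons(s(b), s(a)), NF(t₂) = cons(b, 0)

Reduce t₁ = cons(k(s(cons(b, 0)), cons(cons(b, b), cons(0, k(s(cons(b, 0)), cons(cons(b, b), cons(0, s(b))))))), k(s(cons(b, 0)), cons(cons(b, b), cons(0, s(a))))):
1. cons(k(s(cons(b, 0)), cons(cons(b, b), cons(0, k(s(cons(b, 0)), cons(cons(b, b), cons(0, s(b))))))), k(s(cons(b, 0)), cons(cons(b, b), cons(0, s(a)))))  →  cons(k(s(cons(b, 0)), cons(cons(b, b), cons(0, s(b)))), k(s(cons(b, 0)), cons(cons(b, b), cons(0, s(a)))))   [R5 at 1]
2. cons(k(s(cons(b, 0)), cons(cons(b, b), cons(0, s(b)))), k(s(cons(b, 0)), cons(cons(b, b), cons(0, s(a)))))  →  cons(s(b), k(s(cons(b, 0)), cons(cons(b, b), cons(0, s(a)))))   [R5 at 1]
3. cons(s(b), k(s(cons(b, 0)), cons(cons(b, b), cons(0, s(a)))))  →  cons(s(b), s(a))   [R5 at 2]

Reduce t₂ = k(s(cons(b, 0)), cons(cons(b, b), cons(0, cons(k(s(cons(b, 0)), cons(cons(b, k(b, b)), cons(0, b))), k(s(cons(b, 0)), cons(cons(b, b), cons(0, 0))))))):
1. k(s(cons(b, 0)), cons(cons(b, b), cons(0, cons(k(s(cons(b, 0)), cons(cons(b, k(b, b)), cons(0, b))), k(s(cons(b, 0)), cons(cons(b, b), cons(0, 0)))))))  →  cons(k(s(cons(b, 0)), cons(cons(b, k(b, b)), cons(0, b))), k(s(cons(b, 0)), cons(cons(b, b), cons(0, 0))))   [R5 at ε]
2. cons(k(s(cons(b, 0)), cons(cons(b, k(b, b)), cons(0, b))), k(s(cons(b, 0)), cons(cons(b, b), cons(0, 0))))  →  cons(k(s(cons(b, 0)), cons(cons(b, b), cons(0, b))), k(s(cons(b, 0)), cons(cons(b, b), cons(0, 0))))   [R6 at 1.2.1.2]
3. cons(k(s(cons(b, 0)), cons(cons(b, b), cons(0, b))), k(s(cons(b, 0)), cons(cons(b, b), cons(0, 0))))  →  cons(b, k(s(cons(b, 0)), cons(cons(b, b), cons(0, 0))))   [R5 at 1]
4. cons(b, k(s(cons(b, 0)), cons(cons(b, b), cons(0, 0))))  →  cons(b, 0)   [R5 at 2]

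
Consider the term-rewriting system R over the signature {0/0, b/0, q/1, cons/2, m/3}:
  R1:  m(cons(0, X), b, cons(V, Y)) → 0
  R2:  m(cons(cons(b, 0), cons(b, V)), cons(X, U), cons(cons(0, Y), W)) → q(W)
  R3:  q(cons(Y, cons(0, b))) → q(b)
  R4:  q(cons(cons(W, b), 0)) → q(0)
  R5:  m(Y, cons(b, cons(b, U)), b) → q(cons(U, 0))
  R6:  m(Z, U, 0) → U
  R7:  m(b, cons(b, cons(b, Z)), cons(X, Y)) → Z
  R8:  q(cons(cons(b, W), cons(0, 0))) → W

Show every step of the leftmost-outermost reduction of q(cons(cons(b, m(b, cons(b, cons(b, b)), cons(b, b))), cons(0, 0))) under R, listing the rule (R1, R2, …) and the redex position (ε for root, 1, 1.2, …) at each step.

1. q(cons(cons(b, m(b, cons(b, cons(b, b)), cons(b, b))), cons(0, 0)))  →  m(b, cons(b, cons(b, b)), cons(b, b))   [R8 at ε]
2. m(b, cons(b, cons(b, b)), cons(b, b))  →  b   [R7 at ε]

b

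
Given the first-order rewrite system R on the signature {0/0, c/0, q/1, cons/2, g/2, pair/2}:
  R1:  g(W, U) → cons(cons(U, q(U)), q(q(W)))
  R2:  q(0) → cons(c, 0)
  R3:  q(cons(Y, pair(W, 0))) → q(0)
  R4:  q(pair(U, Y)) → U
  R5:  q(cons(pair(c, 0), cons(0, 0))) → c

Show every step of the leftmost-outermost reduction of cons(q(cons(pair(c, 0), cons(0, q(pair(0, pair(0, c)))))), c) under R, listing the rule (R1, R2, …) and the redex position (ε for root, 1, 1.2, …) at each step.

cons(c, c)

1. cons(q(cons(pair(c, 0), cons(0, q(pair(0, pair(0, c)))))), c)  →  cons(q(cons(pair(c, 0), cons(0, 0))), c)   [R4 at 1.1.2.2]
2. cons(q(cons(pair(c, 0), cons(0, 0))), c)  →  cons(c, c)   [R5 at 1]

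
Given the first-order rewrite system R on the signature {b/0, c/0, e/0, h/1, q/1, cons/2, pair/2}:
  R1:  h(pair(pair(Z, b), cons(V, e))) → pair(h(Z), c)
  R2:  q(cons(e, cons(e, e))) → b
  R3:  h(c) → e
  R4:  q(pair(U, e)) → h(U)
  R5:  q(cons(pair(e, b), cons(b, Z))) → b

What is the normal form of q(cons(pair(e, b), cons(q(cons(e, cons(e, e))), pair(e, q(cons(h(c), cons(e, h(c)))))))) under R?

1. q(cons(pair(e, b), cons(q(cons(e, cons(e, e))), pair(e, q(cons(h(c), cons(e, h(c))))))))  →  q(cons(pair(e, b), cons(b, pair(e, q(cons(h(c), cons(e, h(c))))))))   [R2 at 1.2.1]
2. q(cons(pair(e, b), cons(b, pair(e, q(cons(h(c), cons(e, h(c))))))))  →  b   [R5 at ε]

b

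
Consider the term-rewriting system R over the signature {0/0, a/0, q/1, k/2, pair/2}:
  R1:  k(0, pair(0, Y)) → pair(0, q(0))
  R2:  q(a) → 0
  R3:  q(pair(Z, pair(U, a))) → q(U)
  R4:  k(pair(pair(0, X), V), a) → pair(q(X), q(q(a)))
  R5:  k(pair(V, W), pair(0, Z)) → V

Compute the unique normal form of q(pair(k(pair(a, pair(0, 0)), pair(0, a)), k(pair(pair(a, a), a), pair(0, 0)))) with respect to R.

1. q(pair(k(pair(a, pair(0, 0)), pair(0, a)), k(pair(pair(a, a), a), pair(0, 0))))  →  q(pair(a, k(pair(pair(a, a), a), pair(0, 0))))   [R5 at 1.1]
2. q(pair(a, k(pair(pair(a, a), a), pair(0, 0))))  →  q(pair(a, pair(a, a)))   [R5 at 1.2]
3. q(pair(a, pair(a, a)))  →  q(a)   [R3 at ε]
4. q(a)  →  0   [R2 at ε]

0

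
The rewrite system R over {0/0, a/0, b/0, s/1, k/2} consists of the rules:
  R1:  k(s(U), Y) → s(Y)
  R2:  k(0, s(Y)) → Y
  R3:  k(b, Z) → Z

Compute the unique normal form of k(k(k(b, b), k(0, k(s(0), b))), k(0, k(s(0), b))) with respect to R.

b

1. k(k(k(b, b), k(0, k(s(0), b))), k(0, k(s(0), b)))  →  k(k(b, k(0, k(s(0), b))), k(0, k(s(0), b)))   [R3 at 1.1]
2. k(k(b, k(0, k(s(0), b))), k(0, k(s(0), b)))  →  k(k(0, k(s(0), b)), k(0, k(s(0), b)))   [R3 at 1]
3. k(k(0, k(s(0), b)), k(0, k(s(0), b)))  →  k(k(0, s(b)), k(0, k(s(0), b)))   [R1 at 1.2]
4. k(k(0, s(b)), k(0, k(s(0), b)))  →  k(b, k(0, k(s(0), b)))   [R2 at 1]
5. k(b, k(0, k(s(0), b)))  →  k(0, k(s(0), b))   [R3 at ε]
6. k(0, k(s(0), b))  →  k(0, s(b))   [R1 at 2]
7. k(0, s(b))  →  b   [R2 at ε]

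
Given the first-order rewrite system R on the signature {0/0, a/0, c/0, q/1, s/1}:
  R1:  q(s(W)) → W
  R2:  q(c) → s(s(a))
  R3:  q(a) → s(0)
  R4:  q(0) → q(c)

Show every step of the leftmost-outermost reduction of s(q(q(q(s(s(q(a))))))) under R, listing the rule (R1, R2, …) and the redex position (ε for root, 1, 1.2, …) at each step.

s(0)

1. s(q(q(q(s(s(q(a)))))))  →  s(q(q(s(q(a)))))   [R1 at 1.1.1]
2. s(q(q(s(q(a)))))  →  s(q(q(a)))   [R1 at 1.1]
3. s(q(q(a)))  →  s(q(s(0)))   [R3 at 1.1]
4. s(q(s(0)))  →  s(0)   [R1 at 1]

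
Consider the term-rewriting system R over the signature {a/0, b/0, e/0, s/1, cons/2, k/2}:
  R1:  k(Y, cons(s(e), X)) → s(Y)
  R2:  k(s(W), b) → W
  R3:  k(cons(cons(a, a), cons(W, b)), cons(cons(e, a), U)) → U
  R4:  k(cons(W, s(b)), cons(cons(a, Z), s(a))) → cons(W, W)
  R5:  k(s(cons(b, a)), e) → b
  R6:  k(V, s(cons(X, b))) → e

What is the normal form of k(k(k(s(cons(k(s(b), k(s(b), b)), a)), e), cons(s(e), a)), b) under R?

1. k(k(k(s(cons(k(s(b), k(s(b), b)), a)), e), cons(s(e), a)), b)  →  k(s(k(s(cons(k(s(b), k(s(b), b)), a)), e)), b)   [R1 at 1]
2. k(s(k(s(cons(k(s(b), k(s(b), b)), a)), e)), b)  →  k(s(cons(k(s(b), k(s(b), b)), a)), e)   [R2 at ε]
3. k(s(cons(k(s(b), k(s(b), b)), a)), e)  →  k(s(cons(k(s(b), b), a)), e)   [R2 at 1.1.1.2]
4. k(s(cons(k(s(b), b), a)), e)  →  k(s(cons(b, a)), e)   [R2 at 1.1.1]
5. k(s(cons(b, a)), e)  →  b   [R5 at ε]

b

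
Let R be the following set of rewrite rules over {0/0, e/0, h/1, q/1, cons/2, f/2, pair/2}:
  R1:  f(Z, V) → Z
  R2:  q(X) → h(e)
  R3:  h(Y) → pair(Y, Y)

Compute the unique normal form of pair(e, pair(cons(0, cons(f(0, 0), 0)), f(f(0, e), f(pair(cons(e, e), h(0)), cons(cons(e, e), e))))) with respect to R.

pair(e, pair(cons(0, cons(0, 0)), 0))

1. pair(e, pair(cons(0, cons(f(0, 0), 0)), f(f(0, e), f(pair(cons(e, e), h(0)), cons(cons(e, e), e)))))  →  pair(e, pair(cons(0, cons(0, 0)), f(f(0, e), f(pair(cons(e, e), h(0)), cons(cons(e, e), e)))))   [R1 at 2.1.2.1]
2. pair(e, pair(cons(0, cons(0, 0)), f(f(0, e), f(pair(cons(e, e), h(0)), cons(cons(e, e), e)))))  →  pair(e, pair(cons(0, cons(0, 0)), f(0, e)))   [R1 at 2.2]
3. pair(e, pair(cons(0, cons(0, 0)), f(0, e)))  →  pair(e, pair(cons(0, cons(0, 0)), 0))   [R1 at 2.2]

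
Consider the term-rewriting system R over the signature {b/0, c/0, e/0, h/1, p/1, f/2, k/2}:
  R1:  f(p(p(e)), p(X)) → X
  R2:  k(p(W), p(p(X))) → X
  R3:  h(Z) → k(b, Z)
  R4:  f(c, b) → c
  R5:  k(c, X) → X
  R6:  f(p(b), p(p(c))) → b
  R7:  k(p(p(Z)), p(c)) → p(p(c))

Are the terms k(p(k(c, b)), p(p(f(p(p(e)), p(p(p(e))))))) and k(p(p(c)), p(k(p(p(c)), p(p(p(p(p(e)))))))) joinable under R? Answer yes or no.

yes — NF(t₁) = p(p(e)), NF(t₂) = p(p(e))

Reduce t₁ = k(p(k(c, b)), p(p(f(p(p(e)), p(p(p(e))))))):
1. k(p(k(c, b)), p(p(f(p(p(e)), p(p(p(e)))))))  →  f(p(p(e)), p(p(p(e))))   [R2 at ε]
2. f(p(p(e)), p(p(p(e))))  →  p(p(e))   [R1 at ε]

Reduce t₂ = k(p(p(c)), p(k(p(p(c)), p(p(p(p(p(e)))))))):
1. k(p(p(c)), p(k(p(p(c)), p(p(p(p(p(e))))))))  →  k(p(p(c)), p(p(p(p(e)))))   [R2 at 2.1]
2. k(p(p(c)), p(p(p(p(e)))))  →  p(p(e))   [R2 at ε]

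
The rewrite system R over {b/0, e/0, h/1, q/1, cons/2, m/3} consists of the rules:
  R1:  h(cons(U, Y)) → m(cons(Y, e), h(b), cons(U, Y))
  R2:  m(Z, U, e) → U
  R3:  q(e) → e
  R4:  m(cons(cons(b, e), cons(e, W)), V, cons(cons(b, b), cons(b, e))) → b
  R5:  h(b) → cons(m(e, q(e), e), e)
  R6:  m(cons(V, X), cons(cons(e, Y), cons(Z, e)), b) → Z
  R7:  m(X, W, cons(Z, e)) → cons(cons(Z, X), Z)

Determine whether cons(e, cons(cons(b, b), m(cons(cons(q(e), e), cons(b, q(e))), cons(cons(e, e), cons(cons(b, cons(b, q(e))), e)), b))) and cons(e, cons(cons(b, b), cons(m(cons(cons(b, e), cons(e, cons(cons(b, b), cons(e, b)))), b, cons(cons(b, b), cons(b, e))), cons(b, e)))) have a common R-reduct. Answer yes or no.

yes — NF(t₁) = cons(e, cons(cons(b, b), cons(b, cons(b, e)))), NF(t₂) = cons(e, cons(cons(b, b), cons(b, cons(b, e))))

Reduce t₁ = cons(e, cons(cons(b, b), m(cons(cons(q(e), e), cons(b, q(e))), cons(cons(e, e), cons(cons(b, cons(b, q(e))), e)), b))):
1. cons(e, cons(cons(b, b), m(cons(cons(q(e), e), cons(b, q(e))), cons(cons(e, e), cons(cons(b, cons(b, q(e))), e)), b)))  →  cons(e, cons(cons(b, b), cons(b, cons(b, q(e)))))   [R6 at 2.2]
2. cons(e, cons(cons(b, b), cons(b, cons(b, q(e)))))  →  cons(e, cons(cons(b, b), cons(b, cons(b, e))))   [R3 at 2.2.2.2]

Reduce t₂ = cons(e, cons(cons(b, b), cons(m(cons(cons(b, e), cons(e, cons(cons(b, b), cons(e, b)))), b, cons(cons(b, b), cons(b, e))), cons(b, e)))):
1. cons(e, cons(cons(b, b), cons(m(cons(cons(b, e), cons(e, cons(cons(b, b), cons(e, b)))), b, cons(cons(b, b), cons(b, e))), cons(b, e))))  →  cons(e, cons(cons(b, b), cons(b, cons(b, e))))   [R4 at 2.2.1]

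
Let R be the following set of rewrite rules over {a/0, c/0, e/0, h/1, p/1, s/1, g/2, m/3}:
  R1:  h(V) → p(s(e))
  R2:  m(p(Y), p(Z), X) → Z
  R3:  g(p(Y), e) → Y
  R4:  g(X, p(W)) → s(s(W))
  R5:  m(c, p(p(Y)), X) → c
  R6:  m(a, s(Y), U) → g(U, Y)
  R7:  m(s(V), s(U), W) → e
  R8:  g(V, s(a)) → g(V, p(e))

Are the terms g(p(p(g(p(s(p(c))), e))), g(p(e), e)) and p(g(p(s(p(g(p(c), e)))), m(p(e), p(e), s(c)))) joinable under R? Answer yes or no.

Reduce t₁ = g(p(p(g(p(s(p(c))), e))), g(p(e), e)):
1. g(p(p(g(p(s(p(c))), e))), g(p(e), e))  →  g(p(p(s(p(c)))), g(p(e), e))   [R3 at 1.1.1]
2. g(p(p(s(p(c)))), g(p(e), e))  →  g(p(p(s(p(c)))), e)   [R3 at 2]
3. g(p(p(s(p(c)))), e)  →  p(s(p(c)))   [R3 at ε]

Reduce t₂ = p(g(p(s(p(g(p(c), e)))), m(p(e), p(e), s(c)))):
1. p(g(p(s(p(g(p(c), e)))), m(p(e), p(e), s(c))))  →  p(g(p(s(p(c))), m(p(e), p(e), s(c))))   [R3 at 1.1.1.1.1]
2. p(g(p(s(p(c))), m(p(e), p(e), s(c))))  →  p(g(p(s(p(c))), e))   [R2 at 1.2]
3. p(g(p(s(p(c))), e))  →  p(s(p(c)))   [R3 at 1]

yes — NF(t₁) = p(s(p(c))), NF(t₂) = p(s(p(c)))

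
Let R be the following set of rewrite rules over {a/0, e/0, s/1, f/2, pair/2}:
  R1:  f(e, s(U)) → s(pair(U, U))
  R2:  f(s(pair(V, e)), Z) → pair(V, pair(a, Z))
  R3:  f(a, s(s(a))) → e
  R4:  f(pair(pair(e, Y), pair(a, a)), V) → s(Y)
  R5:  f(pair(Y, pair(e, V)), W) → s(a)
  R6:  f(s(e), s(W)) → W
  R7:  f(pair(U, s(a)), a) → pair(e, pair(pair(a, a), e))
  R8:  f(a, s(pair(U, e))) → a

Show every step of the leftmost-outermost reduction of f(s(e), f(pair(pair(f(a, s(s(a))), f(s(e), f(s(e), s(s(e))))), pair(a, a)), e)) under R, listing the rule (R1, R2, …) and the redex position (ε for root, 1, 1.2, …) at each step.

1. f(s(e), f(pair(pair(f(a, s(s(a))), f(s(e), f(s(e), s(s(e))))), pair(a, a)), e))  →  f(s(e), f(pair(pair(e, f(s(e), f(s(e), s(s(e))))), pair(a, a)), e))   [R3 at 2.1.1.1]
2. f(s(e), f(pair(pair(e, f(s(e), f(s(e), s(s(e))))), pair(a, a)), e))  →  f(s(e), s(f(s(e), f(s(e), s(s(e))))))   [R4 at 2]
3. f(s(e), s(f(s(e), f(s(e), s(s(e))))))  →  f(s(e), f(s(e), s(s(e))))   [R6 at ε]
4. f(s(e), f(s(e), s(s(e))))  →  f(s(e), s(e))   [R6 at 2]
5. f(s(e), s(e))  →  e   [R6 at ε]

e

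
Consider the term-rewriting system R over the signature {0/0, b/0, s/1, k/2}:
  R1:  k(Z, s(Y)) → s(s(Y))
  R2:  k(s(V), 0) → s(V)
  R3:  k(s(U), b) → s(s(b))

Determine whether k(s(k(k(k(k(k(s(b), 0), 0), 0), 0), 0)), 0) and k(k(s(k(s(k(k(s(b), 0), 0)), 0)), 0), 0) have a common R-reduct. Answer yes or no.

Reduce t₁ = k(s(k(k(k(k(k(s(b), 0), 0), 0), 0), 0)), 0):
1. k(s(k(k(k(k(k(s(b), 0), 0), 0), 0), 0)), 0)  →  s(k(k(k(k(k(s(b), 0), 0), 0), 0), 0))   [R2 at ε]
2. s(k(k(k(k(k(s(b), 0), 0), 0), 0), 0))  →  s(k(k(k(k(s(b), 0), 0), 0), 0))   [R2 at 1.1.1.1.1]
3. s(k(k(k(k(s(b), 0), 0), 0), 0))  →  s(k(k(k(s(b), 0), 0), 0))   [R2 at 1.1.1.1]
4. s(k(k(k(s(b), 0), 0), 0))  →  s(k(k(s(b), 0), 0))   [R2 at 1.1.1]
5. s(k(k(s(b), 0), 0))  →  s(k(s(b), 0))   [R2 at 1.1]
6. s(k(s(b), 0))  →  s(s(b))   [R2 at 1]

Reduce t₂ = k(k(s(k(s(k(k(s(b), 0), 0)), 0)), 0), 0):
1. k(k(s(k(s(k(k(s(b), 0), 0)), 0)), 0), 0)  →  k(s(k(s(k(k(s(b), 0), 0)), 0)), 0)   [R2 at 1]
2. k(s(k(s(k(k(s(b), 0), 0)), 0)), 0)  →  s(k(s(k(k(s(b), 0), 0)), 0))   [R2 at ε]
3. s(k(s(k(k(s(b), 0), 0)), 0))  →  s(s(k(k(s(b), 0), 0)))   [R2 at 1]
4. s(s(k(k(s(b), 0), 0)))  →  s(s(k(s(b), 0)))   [R2 at 1.1.1]
5. s(s(k(s(b), 0)))  →  s(s(s(b)))   [R2 at 1.1]

no — NF(t₁) = s(s(b)), NF(t₂) = s(s(s(b)))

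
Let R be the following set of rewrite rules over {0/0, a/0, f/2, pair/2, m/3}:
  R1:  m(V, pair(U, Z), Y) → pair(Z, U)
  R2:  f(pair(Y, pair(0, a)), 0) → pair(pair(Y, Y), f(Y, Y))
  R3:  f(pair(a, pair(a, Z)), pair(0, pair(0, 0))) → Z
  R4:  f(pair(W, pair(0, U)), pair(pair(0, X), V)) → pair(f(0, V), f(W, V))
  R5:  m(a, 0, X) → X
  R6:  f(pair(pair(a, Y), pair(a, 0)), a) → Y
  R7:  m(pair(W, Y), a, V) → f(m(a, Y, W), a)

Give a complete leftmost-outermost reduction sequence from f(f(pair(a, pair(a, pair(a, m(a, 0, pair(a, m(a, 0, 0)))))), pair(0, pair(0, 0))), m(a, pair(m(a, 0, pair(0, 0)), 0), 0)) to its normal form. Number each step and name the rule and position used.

0

1. f(f(pair(a, pair(a, pair(a, m(a, 0, pair(a, m(a, 0, 0)))))), pair(0, pair(0, 0))), m(a, pair(m(a, 0, pair(0, 0)), 0), 0))  →  f(pair(a, m(a, 0, pair(a, m(a, 0, 0)))), m(a, pair(m(a, 0, pair(0, 0)), 0), 0))   [R3 at 1]
2. f(pair(a, m(a, 0, pair(a, m(a, 0, 0)))), m(a, pair(m(a, 0, pair(0, 0)), 0), 0))  →  f(pair(a, pair(a, m(a, 0, 0))), m(a, pair(m(a, 0, pair(0, 0)), 0), 0))   [R5 at 1.2]
3. f(pair(a, pair(a, m(a, 0, 0))), m(a, pair(m(a, 0, pair(0, 0)), 0), 0))  →  f(pair(a, pair(a, 0)), m(a, pair(m(a, 0, pair(0, 0)), 0), 0))   [R5 at 1.2.2]
4. f(pair(a, pair(a, 0)), m(a, pair(m(a, 0, pair(0, 0)), 0), 0))  →  f(pair(a, pair(a, 0)), pair(0, m(a, 0, pair(0, 0))))   [R1 at 2]
5. f(pair(a, pair(a, 0)), pair(0, m(a, 0, pair(0, 0))))  →  f(pair(a, pair(a, 0)), pair(0, pair(0, 0)))   [R5 at 2.2]
6. f(pair(a, pair(a, 0)), pair(0, pair(0, 0)))  →  0   [R3 at ε]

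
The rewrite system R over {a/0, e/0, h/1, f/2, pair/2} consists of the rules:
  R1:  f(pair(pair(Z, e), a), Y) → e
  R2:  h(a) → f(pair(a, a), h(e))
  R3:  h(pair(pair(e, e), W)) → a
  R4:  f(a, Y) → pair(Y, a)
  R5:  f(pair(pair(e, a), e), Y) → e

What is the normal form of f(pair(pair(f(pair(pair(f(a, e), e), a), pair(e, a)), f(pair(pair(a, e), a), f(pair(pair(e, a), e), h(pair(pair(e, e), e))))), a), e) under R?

e

1. f(pair(pair(f(pair(pair(f(a, e), e), a), pair(e, a)), f(pair(pair(a, e), a), f(pair(pair(e, a), e), h(pair(pair(e, e), e))))), a), e)  →  f(pair(pair(e, f(pair(pair(a, e), a), f(pair(pair(e, a), e), h(pair(pair(e, e), e))))), a), e)   [R1 at 1.1.1]
2. f(pair(pair(e, f(pair(pair(a, e), a), f(pair(pair(e, a), e), h(pair(pair(e, e), e))))), a), e)  →  f(pair(pair(e, e), a), e)   [R1 at 1.1.2]
3. f(pair(pair(e, e), a), e)  →  e   [R1 at ε]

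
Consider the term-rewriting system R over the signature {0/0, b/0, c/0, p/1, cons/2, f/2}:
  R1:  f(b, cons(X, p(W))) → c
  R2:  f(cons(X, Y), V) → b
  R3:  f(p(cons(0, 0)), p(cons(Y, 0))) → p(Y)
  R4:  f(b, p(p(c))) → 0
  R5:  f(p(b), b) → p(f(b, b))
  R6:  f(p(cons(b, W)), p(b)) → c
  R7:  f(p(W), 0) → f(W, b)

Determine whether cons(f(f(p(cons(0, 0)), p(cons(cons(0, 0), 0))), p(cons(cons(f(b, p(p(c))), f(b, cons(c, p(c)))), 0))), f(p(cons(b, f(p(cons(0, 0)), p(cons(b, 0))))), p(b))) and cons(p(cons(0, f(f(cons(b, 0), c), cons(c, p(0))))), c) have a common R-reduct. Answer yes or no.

Reduce t₁ = cons(f(f(p(cons(0, 0)), p(cons(cons(0, 0), 0))), p(cons(cons(f(b, p(p(c))), f(b, cons(c, p(c)))), 0))), f(p(cons(b, f(p(cons(0, 0)), p(cons(b, 0))))), p(b))):
1. cons(f(f(p(cons(0, 0)), p(cons(cons(0, 0), 0))), p(cons(cons(f(b, p(p(c))), f(b, cons(c, p(c)))), 0))), f(p(cons(b, f(p(cons(0, 0)), p(cons(b, 0))))), p(b)))  →  cons(f(p(cons(0, 0)), p(cons(cons(f(b, p(p(c))), f(b, cons(c, p(c)))), 0))), f(p(cons(b, f(p(cons(0, 0)), p(cons(b, 0))))), p(b)))   [R3 at 1.1]
2. cons(f(p(cons(0, 0)), p(cons(cons(f(b, p(p(c))), f(b, cons(c, p(c)))), 0))), f(p(cons(b, f(p(cons(0, 0)), p(cons(b, 0))))), p(b)))  →  cons(p(cons(f(b, p(p(c))), f(b, cons(c, p(c))))), f(p(cons(b, f(p(cons(0, 0)), p(cons(b, 0))))), p(b)))   [R3 at 1]
3. cons(p(cons(f(b, p(p(c))), f(b, cons(c, p(c))))), f(p(cons(b, f(p(cons(0, 0)), p(cons(b, 0))))), p(b)))  →  cons(p(cons(0, f(b, cons(c, p(c))))), f(p(cons(b, f(p(cons(0, 0)), p(cons(b, 0))))), p(b)))   [R4 at 1.1.1]
4. cons(p(cons(0, f(b, cons(c, p(c))))), f(p(cons(b, f(p(cons(0, 0)), p(cons(b, 0))))), p(b)))  →  cons(p(cons(0, c)), f(p(cons(b, f(p(cons(0, 0)), p(cons(b, 0))))), p(b)))   [R1 at 1.1.2]
5. cons(p(cons(0, c)), f(p(cons(b, f(p(cons(0, 0)), p(cons(b, 0))))), p(b)))  →  cons(p(cons(0, c)), c)   [R6 at 2]

Reduce t₂ = cons(p(cons(0, f(f(cons(b, 0), c), cons(c, p(0))))), c):
1. cons(p(cons(0, f(f(cons(b, 0), c), cons(c, p(0))))), c)  →  cons(p(cons(0, f(b, cons(c, p(0))))), c)   [R2 at 1.1.2.1]
2. cons(p(cons(0, f(b, cons(c, p(0))))), c)  →  cons(p(cons(0, c)), c)   [R1 at 1.1.2]

yes — NF(t₁) = cons(p(cons(0, c)), c), NF(t₂) = cons(p(cons(0, c)), c)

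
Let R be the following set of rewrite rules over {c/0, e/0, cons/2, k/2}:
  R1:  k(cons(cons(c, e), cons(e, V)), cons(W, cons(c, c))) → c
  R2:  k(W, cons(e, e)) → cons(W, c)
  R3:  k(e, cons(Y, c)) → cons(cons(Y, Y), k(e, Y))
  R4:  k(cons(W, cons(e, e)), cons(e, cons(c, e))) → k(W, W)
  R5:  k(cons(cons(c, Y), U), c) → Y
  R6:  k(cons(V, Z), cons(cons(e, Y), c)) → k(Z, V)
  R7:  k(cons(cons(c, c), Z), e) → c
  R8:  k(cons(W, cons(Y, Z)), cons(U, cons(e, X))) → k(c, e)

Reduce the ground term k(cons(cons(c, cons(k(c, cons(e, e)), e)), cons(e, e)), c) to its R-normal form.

1. k(cons(cons(c, cons(k(c, cons(e, e)), e)), cons(e, e)), c)  →  cons(k(c, cons(e, e)), e)   [R5 at ε]
2. cons(k(c, cons(e, e)), e)  →  cons(cons(c, c), e)   [R2 at 1]

cons(cons(c, c), e)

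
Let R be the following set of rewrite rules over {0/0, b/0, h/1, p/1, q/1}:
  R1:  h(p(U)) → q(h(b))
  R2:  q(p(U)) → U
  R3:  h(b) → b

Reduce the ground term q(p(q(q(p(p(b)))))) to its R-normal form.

b

1. q(p(q(q(p(p(b))))))  →  q(q(p(p(b))))   [R2 at ε]
2. q(q(p(p(b))))  →  q(p(b))   [R2 at 1]
3. q(p(b))  →  b   [R2 at ε]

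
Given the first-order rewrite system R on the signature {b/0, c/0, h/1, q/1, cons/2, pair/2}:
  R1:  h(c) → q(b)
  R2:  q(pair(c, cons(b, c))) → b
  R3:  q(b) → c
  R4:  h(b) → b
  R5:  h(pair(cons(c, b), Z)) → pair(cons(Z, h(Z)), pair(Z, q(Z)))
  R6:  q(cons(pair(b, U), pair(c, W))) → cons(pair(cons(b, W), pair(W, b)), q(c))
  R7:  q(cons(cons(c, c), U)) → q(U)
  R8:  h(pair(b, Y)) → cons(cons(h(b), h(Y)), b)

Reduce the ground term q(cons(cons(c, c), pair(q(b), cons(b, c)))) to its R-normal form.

1. q(cons(cons(c, c), pair(q(b), cons(b, c))))  →  q(pair(q(b), cons(b, c)))   [R7 at ε]
2. q(pair(q(b), cons(b, c)))  →  q(pair(c, cons(b, c)))   [R3 at 1.1]
3. q(pair(c, cons(b, c)))  →  b   [R2 at ε]

b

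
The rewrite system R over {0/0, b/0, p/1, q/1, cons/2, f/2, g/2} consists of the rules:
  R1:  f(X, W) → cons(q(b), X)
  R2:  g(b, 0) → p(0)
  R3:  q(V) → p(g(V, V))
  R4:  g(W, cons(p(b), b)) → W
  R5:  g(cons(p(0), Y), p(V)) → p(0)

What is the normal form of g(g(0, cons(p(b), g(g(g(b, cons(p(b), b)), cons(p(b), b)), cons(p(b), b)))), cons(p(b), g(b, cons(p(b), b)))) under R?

0

1. g(g(0, cons(p(b), g(g(g(b, cons(p(b), b)), cons(p(b), b)), cons(p(b), b)))), cons(p(b), g(b, cons(p(b), b))))  →  g(g(0, cons(p(b), g(g(b, cons(p(b), b)), cons(p(b), b)))), cons(p(b), g(b, cons(p(b), b))))   [R4 at 1.2.2]
2. g(g(0, cons(p(b), g(g(b, cons(p(b), b)), cons(p(b), b)))), cons(p(b), g(b, cons(p(b), b))))  →  g(g(0, cons(p(b), g(b, cons(p(b), b)))), cons(p(b), g(b, cons(p(b), b))))   [R4 at 1.2.2]
3. g(g(0, cons(p(b), g(b, cons(p(b), b)))), cons(p(b), g(b, cons(p(b), b))))  →  g(g(0, cons(p(b), b)), cons(p(b), g(b, cons(p(b), b))))   [R4 at 1.2.2]
4. g(g(0, cons(p(b), b)), cons(p(b), g(b, cons(p(b), b))))  →  g(0, cons(p(b), g(b, cons(p(b), b))))   [R4 at 1]
5. g(0, cons(p(b), g(b, cons(p(b), b))))  →  g(0, cons(p(b), b))   [R4 at 2.2]
6. g(0, cons(p(b), b))  →  0   [R4 at ε]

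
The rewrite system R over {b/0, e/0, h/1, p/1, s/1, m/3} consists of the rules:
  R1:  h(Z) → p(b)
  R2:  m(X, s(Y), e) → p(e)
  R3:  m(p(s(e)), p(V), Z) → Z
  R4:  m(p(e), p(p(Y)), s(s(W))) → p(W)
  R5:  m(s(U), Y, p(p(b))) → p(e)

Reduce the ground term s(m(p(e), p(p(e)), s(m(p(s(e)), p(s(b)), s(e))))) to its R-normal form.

s(p(e))

1. s(m(p(e), p(p(e)), s(m(p(s(e)), p(s(b)), s(e)))))  →  s(m(p(e), p(p(e)), s(s(e))))   [R3 at 1.3.1]
2. s(m(p(e), p(p(e)), s(s(e))))  →  s(p(e))   [R4 at 1]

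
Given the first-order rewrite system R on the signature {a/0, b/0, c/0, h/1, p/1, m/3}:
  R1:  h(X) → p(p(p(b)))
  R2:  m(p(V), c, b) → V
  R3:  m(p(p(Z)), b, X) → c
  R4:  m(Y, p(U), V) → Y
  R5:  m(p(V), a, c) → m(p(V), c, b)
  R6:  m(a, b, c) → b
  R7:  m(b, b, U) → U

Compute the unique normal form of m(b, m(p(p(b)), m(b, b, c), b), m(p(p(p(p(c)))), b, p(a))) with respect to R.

b

1. m(b, m(p(p(b)), m(b, b, c), b), m(p(p(p(p(c)))), b, p(a)))  →  m(b, m(p(p(b)), c, b), m(p(p(p(p(c)))), b, p(a)))   [R7 at 2.2]
2. m(b, m(p(p(b)), c, b), m(p(p(p(p(c)))), b, p(a)))  →  m(b, p(b), m(p(p(p(p(c)))), b, p(a)))   [R2 at 2]
3. m(b, p(b), m(p(p(p(p(c)))), b, p(a)))  →  b   [R4 at ε]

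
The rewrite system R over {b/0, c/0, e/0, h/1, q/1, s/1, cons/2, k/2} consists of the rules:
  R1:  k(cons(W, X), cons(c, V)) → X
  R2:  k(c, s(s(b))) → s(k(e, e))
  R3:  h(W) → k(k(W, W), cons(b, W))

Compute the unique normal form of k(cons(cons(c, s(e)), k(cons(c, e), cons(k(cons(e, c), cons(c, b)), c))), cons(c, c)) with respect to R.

e

1. k(cons(cons(c, s(e)), k(cons(c, e), cons(k(cons(e, c), cons(c, b)), c))), cons(c, c))  →  k(cons(c, e), cons(k(cons(e, c), cons(c, b)), c))   [R1 at ε]
2. k(cons(c, e), cons(k(cons(e, c), cons(c, b)), c))  →  k(cons(c, e), cons(c, c))   [R1 at 2.1]
3. k(cons(c, e), cons(c, c))  →  e   [R1 at ε]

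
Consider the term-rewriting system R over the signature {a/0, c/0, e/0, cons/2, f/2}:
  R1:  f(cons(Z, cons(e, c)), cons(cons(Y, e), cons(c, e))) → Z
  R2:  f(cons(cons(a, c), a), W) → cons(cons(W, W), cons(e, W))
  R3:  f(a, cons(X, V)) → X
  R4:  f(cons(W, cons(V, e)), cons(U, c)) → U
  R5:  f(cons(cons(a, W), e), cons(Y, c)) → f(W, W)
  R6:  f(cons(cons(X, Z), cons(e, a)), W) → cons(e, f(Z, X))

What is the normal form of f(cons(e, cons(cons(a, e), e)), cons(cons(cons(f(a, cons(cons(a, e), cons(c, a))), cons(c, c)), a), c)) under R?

cons(cons(cons(a, e), cons(c, c)), a)

1. f(cons(e, cons(cons(a, e), e)), cons(cons(cons(f(a, cons(cons(a, e), cons(c, a))), cons(c, c)), a), c))  →  cons(cons(f(a, cons(cons(a, e), cons(c, a))), cons(c, c)), a)   [R4 at ε]
2. cons(cons(f(a, cons(cons(a, e), cons(c, a))), cons(c, c)), a)  →  cons(cons(cons(a, e), cons(c, c)), a)   [R3 at 1.1]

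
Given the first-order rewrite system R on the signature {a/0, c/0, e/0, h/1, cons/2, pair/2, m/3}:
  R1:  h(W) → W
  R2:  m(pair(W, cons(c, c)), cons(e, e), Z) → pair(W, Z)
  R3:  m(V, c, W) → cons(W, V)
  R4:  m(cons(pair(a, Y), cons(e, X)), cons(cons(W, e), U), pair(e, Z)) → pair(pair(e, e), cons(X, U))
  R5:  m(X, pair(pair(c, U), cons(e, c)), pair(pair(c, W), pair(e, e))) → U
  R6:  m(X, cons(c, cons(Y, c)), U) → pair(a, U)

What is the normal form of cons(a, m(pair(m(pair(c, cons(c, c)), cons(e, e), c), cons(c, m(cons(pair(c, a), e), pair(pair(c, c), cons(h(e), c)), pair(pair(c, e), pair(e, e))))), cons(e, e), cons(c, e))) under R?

cons(a, pair(pair(c, c), cons(c, e)))

1. cons(a, m(pair(m(pair(c, cons(c, c)), cons(e, e), c), cons(c, m(cons(pair(c, a), e), pair(pair(c, c), cons(h(e), c)), pair(pair(c, e), pair(e, e))))), cons(e, e), cons(c, e)))  →  cons(a, m(pair(pair(c, c), cons(c, m(cons(pair(c, a), e), pair(pair(c, c), cons(h(e), c)), pair(pair(c, e), pair(e, e))))), cons(e, e), cons(c, e)))   [R2 at 2.1.1]
2. cons(a, m(pair(pair(c, c), cons(c, m(cons(pair(c, a), e), pair(pair(c, c), cons(h(e), c)), pair(pair(c, e), pair(e, e))))), cons(e, e), cons(c, e)))  →  cons(a, m(pair(pair(c, c), cons(c, m(cons(pair(c, a), e), pair(pair(c, c), cons(e, c)), pair(pair(c, e), pair(e, e))))), cons(e, e), cons(c, e)))   [R1 at 2.1.2.2.2.2.1]
3. cons(a, m(pair(pair(c, c), cons(c, m(cons(pair(c, a), e), pair(pair(c, c), cons(e, c)), pair(pair(c, e), pair(e, e))))), cons(e, e), cons(c, e)))  →  cons(a, m(pair(pair(c, c), cons(c, c)), cons(e, e), cons(c, e)))   [R5 at 2.1.2.2]
4. cons(a, m(pair(pair(c, c), cons(c, c)), cons(e, e), cons(c, e)))  →  cons(a, pair(pair(c, c), cons(c, e)))   [R2 at 2]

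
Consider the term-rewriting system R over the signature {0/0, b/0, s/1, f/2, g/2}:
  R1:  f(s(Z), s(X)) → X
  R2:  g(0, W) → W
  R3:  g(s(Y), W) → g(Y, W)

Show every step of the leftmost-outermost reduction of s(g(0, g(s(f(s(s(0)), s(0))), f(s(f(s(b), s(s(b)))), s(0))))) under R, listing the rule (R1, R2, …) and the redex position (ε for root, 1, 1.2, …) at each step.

1. s(g(0, g(s(f(s(s(0)), s(0))), f(s(f(s(b), s(s(b)))), s(0)))))  →  s(g(s(f(s(s(0)), s(0))), f(s(f(s(b), s(s(b)))), s(0))))   [R2 at 1]
2. s(g(s(f(s(s(0)), s(0))), f(s(f(s(b), s(s(b)))), s(0))))  →  s(g(f(s(s(0)), s(0)), f(s(f(s(b), s(s(b)))), s(0))))   [R3 at 1]
3. s(g(f(s(s(0)), s(0)), f(s(f(s(b), s(s(b)))), s(0))))  →  s(g(0, f(s(f(s(b), s(s(b)))), s(0))))   [R1 at 1.1]
4. s(g(0, f(s(f(s(b), s(s(b)))), s(0))))  →  s(f(s(f(s(b), s(s(b)))), s(0)))   [R2 at 1]
5. s(f(s(f(s(b), s(s(b)))), s(0)))  →  s(0)   [R1 at 1]

s(0)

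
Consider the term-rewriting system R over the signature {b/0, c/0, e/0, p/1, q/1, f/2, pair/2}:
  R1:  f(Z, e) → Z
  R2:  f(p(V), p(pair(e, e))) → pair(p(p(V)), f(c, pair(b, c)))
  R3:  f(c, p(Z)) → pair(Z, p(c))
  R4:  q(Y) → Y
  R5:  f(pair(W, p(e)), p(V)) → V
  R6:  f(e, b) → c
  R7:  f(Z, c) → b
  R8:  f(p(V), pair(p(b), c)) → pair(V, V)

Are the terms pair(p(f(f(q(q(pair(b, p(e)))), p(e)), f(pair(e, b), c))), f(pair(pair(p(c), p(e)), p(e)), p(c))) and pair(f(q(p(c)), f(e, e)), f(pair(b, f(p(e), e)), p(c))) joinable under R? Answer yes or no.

Reduce t₁ = pair(p(f(f(q(q(pair(b, p(e)))), p(e)), f(pair(e, b), c))), f(pair(pair(p(c), p(e)), p(e)), p(c))):
1. pair(p(f(f(q(q(pair(b, p(e)))), p(e)), f(pair(e, b), c))), f(pair(pair(p(c), p(e)), p(e)), p(c)))  →  pair(p(f(f(q(pair(b, p(e))), p(e)), f(pair(e, b), c))), f(pair(pair(p(c), p(e)), p(e)), p(c)))   [R4 at 1.1.1.1]
2. pair(p(f(f(q(pair(b, p(e))), p(e)), f(pair(e, b), c))), f(pair(pair(p(c), p(e)), p(e)), p(c)))  →  pair(p(f(f(pair(b, p(e)), p(e)), f(pair(e, b), c))), f(pair(pair(p(c), p(e)), p(e)), p(c)))   [R4 at 1.1.1.1]
3. pair(p(f(f(pair(b, p(e)), p(e)), f(pair(e, b), c))), f(pair(pair(p(c), p(e)), p(e)), p(c)))  →  pair(p(f(e, f(pair(e, b), c))), f(pair(pair(p(c), p(e)), p(e)), p(c)))   [R5 at 1.1.1]
4. pair(p(f(e, f(pair(e, b), c))), f(pair(pair(p(c), p(e)), p(e)), p(c)))  →  pair(p(f(e, b)), f(pair(pair(p(c), p(e)), p(e)), p(c)))   [R7 at 1.1.2]
5. pair(p(f(e, b)), f(pair(pair(p(c), p(e)), p(e)), p(c)))  →  pair(p(c), f(pair(pair(p(c), p(e)), p(e)), p(c)))   [R6 at 1.1]
6. pair(p(c), f(pair(pair(p(c), p(e)), p(e)), p(c)))  →  pair(p(c), c)   [R5 at 2]

Reduce t₂ = pair(f(q(p(c)), f(e, e)), f(pair(b, f(p(e), e)), p(c))):
1. pair(f(q(p(c)), f(e, e)), f(pair(b, f(p(e), e)), p(c)))  →  pair(f(p(c), f(e, e)), f(pair(b, f(p(e), e)), p(c)))   [R4 at 1.1]
2. pair(f(p(c), f(e, e)), f(pair(b, f(p(e), e)), p(c)))  →  pair(f(p(c), e), f(pair(b, f(p(e), e)), p(c)))   [R1 at 1.2]
3. pair(f(p(c), e), f(pair(b, f(p(e), e)), p(c)))  →  pair(p(c), f(pair(b, f(p(e), e)), p(c)))   [R1 at 1]
4. pair(p(c), f(pair(b, f(p(e), e)), p(c)))  →  pair(p(c), f(pair(b, p(e)), p(c)))   [R1 at 2.1.2]
5. pair(p(c), f(pair(b, p(e)), p(c)))  →  pair(p(c), c)   [R5 at 2]

yes — NF(t₁) = pair(p(c), c), NF(t₂) = pair(p(c), c)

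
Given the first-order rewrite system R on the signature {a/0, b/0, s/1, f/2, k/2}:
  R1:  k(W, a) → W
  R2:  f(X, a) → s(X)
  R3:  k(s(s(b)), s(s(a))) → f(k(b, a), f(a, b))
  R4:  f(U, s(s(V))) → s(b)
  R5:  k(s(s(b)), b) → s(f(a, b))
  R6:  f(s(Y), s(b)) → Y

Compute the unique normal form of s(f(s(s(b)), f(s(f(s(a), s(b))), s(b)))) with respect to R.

s(s(s(s(b))))

1. s(f(s(s(b)), f(s(f(s(a), s(b))), s(b))))  →  s(f(s(s(b)), f(s(a), s(b))))   [R6 at 1.2]
2. s(f(s(s(b)), f(s(a), s(b))))  →  s(f(s(s(b)), a))   [R6 at 1.2]
3. s(f(s(s(b)), a))  →  s(s(s(s(b))))   [R2 at 1]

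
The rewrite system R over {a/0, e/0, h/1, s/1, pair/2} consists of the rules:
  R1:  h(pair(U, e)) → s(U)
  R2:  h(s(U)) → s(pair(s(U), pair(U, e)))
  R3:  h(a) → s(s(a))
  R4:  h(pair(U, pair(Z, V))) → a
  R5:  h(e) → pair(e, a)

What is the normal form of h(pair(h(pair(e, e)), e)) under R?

s(s(e))

1. h(pair(h(pair(e, e)), e))  →  s(h(pair(e, e)))   [R1 at ε]
2. s(h(pair(e, e)))  →  s(s(e))   [R1 at 1]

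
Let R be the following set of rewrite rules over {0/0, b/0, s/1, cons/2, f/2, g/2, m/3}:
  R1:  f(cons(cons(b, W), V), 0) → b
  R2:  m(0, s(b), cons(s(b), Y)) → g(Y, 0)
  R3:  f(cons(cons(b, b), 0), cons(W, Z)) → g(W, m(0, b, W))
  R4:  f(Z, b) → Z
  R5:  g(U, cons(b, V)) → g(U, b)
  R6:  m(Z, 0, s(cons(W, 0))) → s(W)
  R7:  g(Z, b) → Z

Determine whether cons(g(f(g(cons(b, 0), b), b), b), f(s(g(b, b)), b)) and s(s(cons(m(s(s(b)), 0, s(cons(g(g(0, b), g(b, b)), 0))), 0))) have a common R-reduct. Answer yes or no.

Reduce t₁ = cons(g(f(g(cons(b, 0), b), b), b), f(s(g(b, b)), b)):
1. cons(g(f(g(cons(b, 0), b), b), b), f(s(g(b, b)), b))  →  cons(f(g(cons(b, 0), b), b), f(s(g(b, b)), b))   [R7 at 1]
2. cons(f(g(cons(b, 0), b), b), f(s(g(b, b)), b))  →  cons(g(cons(b, 0), b), f(s(g(b, b)), b))   [R4 at 1]
3. cons(g(cons(b, 0), b), f(s(g(b, b)), b))  →  cons(cons(b, 0), f(s(g(b, b)), b))   [R7 at 1]
4. cons(cons(b, 0), f(s(g(b, b)), b))  →  cons(cons(b, 0), s(g(b, b)))   [R4 at 2]
5. cons(cons(b, 0), s(g(b, b)))  →  cons(cons(b, 0), s(b))   [R7 at 2.1]

Reduce t₂ = s(s(cons(m(s(s(b)), 0, s(cons(g(g(0, b), g(b, b)), 0))), 0))):
1. s(s(cons(m(s(s(b)), 0, s(cons(g(g(0, b), g(b, b)), 0))), 0)))  →  s(s(cons(s(g(g(0, b), g(b, b))), 0)))   [R6 at 1.1.1]
2. s(s(cons(s(g(g(0, b), g(b, b))), 0)))  →  s(s(cons(s(g(0, g(b, b))), 0)))   [R7 at 1.1.1.1.1]
3. s(s(cons(s(g(0, g(b, b))), 0)))  →  s(s(cons(s(g(0, b)), 0)))   [R7 at 1.1.1.1.2]
4. s(s(cons(s(g(0, b)), 0)))  →  s(s(cons(s(0), 0)))   [R7 at 1.1.1.1]

no — NF(t₁) = cons(cons(b, 0), s(b)), NF(t₂) = s(s(cons(s(0), 0)))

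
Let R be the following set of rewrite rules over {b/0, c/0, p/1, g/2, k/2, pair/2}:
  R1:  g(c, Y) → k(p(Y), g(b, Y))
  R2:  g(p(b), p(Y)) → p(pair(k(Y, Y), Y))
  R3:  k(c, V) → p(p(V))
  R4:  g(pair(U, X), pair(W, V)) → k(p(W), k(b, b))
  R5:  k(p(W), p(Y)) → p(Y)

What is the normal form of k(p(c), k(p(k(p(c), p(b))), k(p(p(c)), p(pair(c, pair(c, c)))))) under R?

p(pair(c, pair(c, c)))

1. k(p(c), k(p(k(p(c), p(b))), k(p(p(c)), p(pair(c, pair(c, c))))))  →  k(p(c), k(p(p(b)), k(p(p(c)), p(pair(c, pair(c, c))))))   [R5 at 2.1.1]
2. k(p(c), k(p(p(b)), k(p(p(c)), p(pair(c, pair(c, c))))))  →  k(p(c), k(p(p(b)), p(pair(c, pair(c, c)))))   [R5 at 2.2]
3. k(p(c), k(p(p(b)), p(pair(c, pair(c, c)))))  →  k(p(c), p(pair(c, pair(c, c))))   [R5 at 2]
4. k(p(c), p(pair(c, pair(c, c))))  →  p(pair(c, pair(c, c)))   [R5 at ε]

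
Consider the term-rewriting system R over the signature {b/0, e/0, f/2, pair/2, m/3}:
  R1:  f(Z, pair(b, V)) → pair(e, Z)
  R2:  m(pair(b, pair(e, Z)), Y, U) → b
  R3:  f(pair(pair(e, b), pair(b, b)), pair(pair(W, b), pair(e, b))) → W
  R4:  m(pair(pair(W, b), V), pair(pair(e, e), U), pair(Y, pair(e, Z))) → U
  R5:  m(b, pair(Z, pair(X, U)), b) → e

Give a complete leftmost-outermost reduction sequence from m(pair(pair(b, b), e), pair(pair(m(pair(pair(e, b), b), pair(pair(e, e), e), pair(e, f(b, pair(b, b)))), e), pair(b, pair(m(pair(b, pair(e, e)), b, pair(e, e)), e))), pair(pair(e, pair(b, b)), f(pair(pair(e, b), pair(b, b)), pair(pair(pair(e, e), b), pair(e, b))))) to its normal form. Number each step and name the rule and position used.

pair(b, pair(b, e))

1. m(pair(pair(b, b), e), pair(pair(m(pair(pair(e, b), b), pair(pair(e, e), e), pair(e, f(b, pair(b, b)))), e), pair(b, pair(m(pair(b, pair(e, e)), b, pair(e, e)), e))), pair(pair(e, pair(b, b)), f(pair(pair(e, b), pair(b, b)), pair(pair(pair(e, e), b), pair(e, b)))))  →  m(pair(pair(b, b), e), pair(pair(m(pair(pair(e, b), b), pair(pair(e, e), e), pair(e, pair(e, b))), e), pair(b, pair(m(pair(b, pair(e, e)), b, pair(e, e)), e))), pair(pair(e, pair(b, b)), f(pair(pair(e, b), pair(b, b)), pair(pair(pair(e, e), b), pair(e, b)))))   [R1 at 2.1.1.3.2]
2. m(pair(pair(b, b), e), pair(pair(m(pair(pair(e, b), b), pair(pair(e, e), e), pair(e, pair(e, b))), e), pair(b, pair(m(pair(b, pair(e, e)), b, pair(e, e)), e))), pair(pair(e, pair(b, b)), f(pair(pair(e, b), pair(b, b)), pair(pair(pair(e, e), b), pair(e, b)))))  →  m(pair(pair(b, b), e), pair(pair(e, e), pair(b, pair(m(pair(b, pair(e, e)), b, pair(e, e)), e))), pair(pair(e, pair(b, b)), f(pair(pair(e, b), pair(b, b)), pair(pair(pair(e, e), b), pair(e, b)))))   [R4 at 2.1.1]
3. m(pair(pair(b, b), e), pair(pair(e, e), pair(b, pair(m(pair(b, pair(e, e)), b, pair(e, e)), e))), pair(pair(e, pair(b, b)), f(pair(pair(e, b), pair(b, b)), pair(pair(pair(e, e), b), pair(e, b)))))  →  m(pair(pair(b, b), e), pair(pair(e, e), pair(b, pair(b, e))), pair(pair(e, pair(b, b)), f(pair(pair(e, b), pair(b, b)), pair(pair(pair(e, e), b), pair(e, b)))))   [R2 at 2.2.2.1]
4. m(pair(pair(b, b), e), pair(pair(e, e), pair(b, pair(b, e))), pair(pair(e, pair(b, b)), f(pair(pair(e, b), pair(b, b)), pair(pair(pair(e, e), b), pair(e, b)))))  →  m(pair(pair(b, b), e), pair(pair(e, e), pair(b, pair(b, e))), pair(pair(e, pair(b, b)), pair(e, e)))   [R3 at 3.2]
5. m(pair(pair(b, b), e), pair(pair(e, e), pair(b, pair(b, e))), pair(pair(e, pair(b, b)), pair(e, e)))  →  pair(b, pair(b, e))   [R4 at ε]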